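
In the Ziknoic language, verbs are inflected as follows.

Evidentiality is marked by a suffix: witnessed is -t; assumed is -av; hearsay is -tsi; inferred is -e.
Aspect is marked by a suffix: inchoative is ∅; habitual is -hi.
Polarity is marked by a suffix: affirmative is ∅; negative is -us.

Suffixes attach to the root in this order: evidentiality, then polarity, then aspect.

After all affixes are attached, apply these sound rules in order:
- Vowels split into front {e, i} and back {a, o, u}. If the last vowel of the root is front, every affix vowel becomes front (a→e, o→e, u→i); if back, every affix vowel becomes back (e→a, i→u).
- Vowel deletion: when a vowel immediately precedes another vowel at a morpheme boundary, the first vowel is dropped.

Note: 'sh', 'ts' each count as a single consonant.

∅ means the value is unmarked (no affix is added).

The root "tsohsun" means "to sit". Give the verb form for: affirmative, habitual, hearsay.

Attach evidentiality hearsay -tsi → tsohsuntsi.
polarity = affirmative: zero marking, form stays tsohsuntsi.
Attach aspect habitual -hi → tsohsuntsihi.
Apply vowel harmony: tsohsuntsihi → tsohsuntsuhu.
Vowel deletion: no change.

tsohsuntsuhu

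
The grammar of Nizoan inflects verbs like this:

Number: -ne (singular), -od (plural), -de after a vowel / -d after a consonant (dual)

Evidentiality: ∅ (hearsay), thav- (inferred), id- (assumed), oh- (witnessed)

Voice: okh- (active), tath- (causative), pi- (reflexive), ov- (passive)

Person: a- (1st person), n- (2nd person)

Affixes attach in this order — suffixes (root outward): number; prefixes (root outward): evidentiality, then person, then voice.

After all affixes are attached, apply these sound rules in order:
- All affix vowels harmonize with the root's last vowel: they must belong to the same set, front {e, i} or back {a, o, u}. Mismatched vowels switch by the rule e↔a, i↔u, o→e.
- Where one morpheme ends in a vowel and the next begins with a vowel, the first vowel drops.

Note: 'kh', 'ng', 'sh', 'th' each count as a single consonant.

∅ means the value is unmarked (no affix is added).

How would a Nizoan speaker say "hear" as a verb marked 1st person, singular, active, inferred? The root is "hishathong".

Attach evidentiality inferred thav- → thavhishathong.
Attach person 1st person a- → athavhishathong.
Attach number singular -ne → athavhishathongne.
Attach voice active okh- → okhathavhishathongne.
Apply vowel harmony: okhathavhishathongne → okhathavhishathongna.
Vowel deletion: no change.

okhathavhishathongna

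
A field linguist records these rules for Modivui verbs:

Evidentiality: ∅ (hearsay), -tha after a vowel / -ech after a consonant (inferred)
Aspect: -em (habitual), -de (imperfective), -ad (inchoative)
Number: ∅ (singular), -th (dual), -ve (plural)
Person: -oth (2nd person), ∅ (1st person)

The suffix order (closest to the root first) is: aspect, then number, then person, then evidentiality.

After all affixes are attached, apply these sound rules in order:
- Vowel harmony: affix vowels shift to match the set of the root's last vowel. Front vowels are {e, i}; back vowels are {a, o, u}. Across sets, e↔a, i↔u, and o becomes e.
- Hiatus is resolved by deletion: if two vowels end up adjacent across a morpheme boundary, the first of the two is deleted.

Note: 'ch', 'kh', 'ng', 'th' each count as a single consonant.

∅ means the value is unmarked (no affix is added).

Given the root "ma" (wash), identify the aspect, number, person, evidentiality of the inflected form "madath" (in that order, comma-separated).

Segment: ma-de-th.
aspect: -de → imperfective.
number: -th → dual.
person: ∅ → 1st person.
evidentiality: ∅ → hearsay.

imperfective, dual, 1st person, hearsay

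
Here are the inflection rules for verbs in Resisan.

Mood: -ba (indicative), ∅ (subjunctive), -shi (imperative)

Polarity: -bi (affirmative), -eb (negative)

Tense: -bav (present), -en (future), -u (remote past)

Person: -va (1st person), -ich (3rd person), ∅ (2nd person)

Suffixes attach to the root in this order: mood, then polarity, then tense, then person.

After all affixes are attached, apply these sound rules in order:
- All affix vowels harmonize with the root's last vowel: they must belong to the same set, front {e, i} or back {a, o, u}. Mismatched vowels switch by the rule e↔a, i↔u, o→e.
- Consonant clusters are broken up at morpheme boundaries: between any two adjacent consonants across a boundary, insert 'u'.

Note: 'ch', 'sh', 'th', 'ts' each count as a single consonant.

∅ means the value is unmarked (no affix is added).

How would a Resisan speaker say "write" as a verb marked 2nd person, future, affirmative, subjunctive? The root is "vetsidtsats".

mood = subjunctive: zero marking, form stays vetsidtsats.
Attach polarity affirmative -bi → vetsidtsatsbi.
Attach tense future -en → vetsidtsatsbien.
person = 2nd person: zero marking, form stays vetsidtsatsbien.
Apply vowel harmony: vetsidtsatsbien → vetsidtsatsbuan.
Apply epenthesis: vetsidtsatsbuan → vetsidtsatsubuan.

vetsidtsatsubuan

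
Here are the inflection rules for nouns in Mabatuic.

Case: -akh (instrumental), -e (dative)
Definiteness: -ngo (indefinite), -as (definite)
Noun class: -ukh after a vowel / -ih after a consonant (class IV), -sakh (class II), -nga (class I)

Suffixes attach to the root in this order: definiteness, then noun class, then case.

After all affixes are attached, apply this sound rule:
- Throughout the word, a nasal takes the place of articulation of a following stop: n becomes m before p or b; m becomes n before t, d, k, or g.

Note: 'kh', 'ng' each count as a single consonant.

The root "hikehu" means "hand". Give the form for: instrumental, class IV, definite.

hikehuasihakh

Attach definiteness definite -as → hikehuas.
Attach noun class class IV -ih (after consonant 's') → hikehuasih.
Attach case instrumental -akh → hikehuasihakh.
Nasal assimilation: no change.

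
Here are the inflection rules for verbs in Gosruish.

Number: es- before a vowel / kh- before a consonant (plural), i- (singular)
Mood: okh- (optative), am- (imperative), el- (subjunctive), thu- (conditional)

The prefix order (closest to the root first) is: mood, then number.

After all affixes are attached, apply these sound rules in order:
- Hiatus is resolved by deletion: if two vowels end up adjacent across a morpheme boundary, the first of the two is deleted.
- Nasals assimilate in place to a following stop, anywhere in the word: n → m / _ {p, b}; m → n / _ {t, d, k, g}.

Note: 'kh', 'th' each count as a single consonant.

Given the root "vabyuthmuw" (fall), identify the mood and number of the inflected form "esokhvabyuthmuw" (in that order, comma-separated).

Segment: es-okh-vabyuthmuw.
mood: okh- → optative.
number: es/kh- → plural.

optative, plural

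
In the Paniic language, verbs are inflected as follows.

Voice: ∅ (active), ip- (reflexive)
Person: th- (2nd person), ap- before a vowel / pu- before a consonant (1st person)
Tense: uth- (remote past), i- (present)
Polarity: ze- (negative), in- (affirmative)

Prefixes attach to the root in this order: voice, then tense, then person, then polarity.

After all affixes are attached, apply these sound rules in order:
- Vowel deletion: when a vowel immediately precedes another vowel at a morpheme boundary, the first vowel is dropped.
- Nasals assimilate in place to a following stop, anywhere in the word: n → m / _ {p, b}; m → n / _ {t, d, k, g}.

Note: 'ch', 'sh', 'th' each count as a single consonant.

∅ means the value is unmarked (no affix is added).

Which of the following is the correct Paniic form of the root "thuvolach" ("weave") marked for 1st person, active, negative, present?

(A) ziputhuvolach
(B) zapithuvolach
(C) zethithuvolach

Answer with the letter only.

voice = active: zero marking, form stays thuvolach.
Attach tense present i- → ithuvolach.
Attach person 1st person ap- (before vowel 'i') → apithuvolach.
Attach polarity negative ze- → zeapithuvolach.
Apply vowel deletion: zeapithuvolach → zapithuvolach.
Nasal assimilation: no change.
So the correct form is zapithuvolach, option (B).
(A) ziputhuvolach is wrong: it has the affixes in the wrong order.
(C) zethithuvolach is wrong: it uses 2nd person instead of 1st person for person.

B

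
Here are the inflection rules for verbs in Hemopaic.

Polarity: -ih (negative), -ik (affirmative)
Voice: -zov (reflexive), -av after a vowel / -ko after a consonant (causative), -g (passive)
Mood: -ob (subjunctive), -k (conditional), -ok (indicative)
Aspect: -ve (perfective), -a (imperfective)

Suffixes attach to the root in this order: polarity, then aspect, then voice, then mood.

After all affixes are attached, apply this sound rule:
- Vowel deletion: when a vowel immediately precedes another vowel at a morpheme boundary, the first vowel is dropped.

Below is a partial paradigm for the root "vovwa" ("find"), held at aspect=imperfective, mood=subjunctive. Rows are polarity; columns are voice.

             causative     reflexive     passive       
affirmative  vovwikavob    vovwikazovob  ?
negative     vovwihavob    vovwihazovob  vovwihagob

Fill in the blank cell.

Attach polarity affirmative -ik → vovwaik.
Attach aspect imperfective -a → vovwaika.
Attach voice passive -g → vovwaikag.
Attach mood subjunctive -ob → vovwaikagob.
Apply vowel deletion: vovwaikagob → vovwikagob.

vovwikagob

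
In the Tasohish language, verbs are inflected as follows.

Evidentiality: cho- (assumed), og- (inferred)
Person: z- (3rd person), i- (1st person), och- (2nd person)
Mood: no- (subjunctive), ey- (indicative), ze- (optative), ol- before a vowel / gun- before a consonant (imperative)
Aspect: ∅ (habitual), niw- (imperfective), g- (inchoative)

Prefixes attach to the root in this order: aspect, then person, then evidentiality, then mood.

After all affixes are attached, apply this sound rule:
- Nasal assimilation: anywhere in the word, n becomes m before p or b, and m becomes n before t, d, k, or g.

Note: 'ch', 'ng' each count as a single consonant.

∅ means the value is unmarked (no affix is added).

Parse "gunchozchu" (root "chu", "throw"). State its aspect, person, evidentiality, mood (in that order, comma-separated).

habitual, 3rd person, assumed, imperative

Segment: gun-cho-z-chu.
aspect: ∅ → habitual.
person: z- → 3rd person.
evidentiality: cho- → assumed.
mood: ol/gun- → imperative.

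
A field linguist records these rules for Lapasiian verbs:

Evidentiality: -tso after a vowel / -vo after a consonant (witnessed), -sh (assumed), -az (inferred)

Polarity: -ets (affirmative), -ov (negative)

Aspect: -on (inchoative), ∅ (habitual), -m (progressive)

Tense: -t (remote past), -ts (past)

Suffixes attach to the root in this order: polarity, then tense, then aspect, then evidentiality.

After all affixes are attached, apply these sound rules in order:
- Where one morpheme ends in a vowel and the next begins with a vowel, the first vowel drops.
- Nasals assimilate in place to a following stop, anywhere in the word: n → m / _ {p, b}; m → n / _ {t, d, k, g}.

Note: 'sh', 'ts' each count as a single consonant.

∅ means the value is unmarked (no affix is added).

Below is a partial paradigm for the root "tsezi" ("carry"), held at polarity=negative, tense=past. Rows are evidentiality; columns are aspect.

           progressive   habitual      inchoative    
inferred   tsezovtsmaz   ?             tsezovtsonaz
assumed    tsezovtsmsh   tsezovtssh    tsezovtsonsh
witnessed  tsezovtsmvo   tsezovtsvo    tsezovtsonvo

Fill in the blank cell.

tsezovtsaz

Attach polarity negative -ov → tseziov.
Attach tense past -ts → tseziovts.
aspect = habitual: zero marking, form stays tseziovts.
Attach evidentiality inferred -az → tseziovtsaz.
Apply vowel deletion: tseziovtsaz → tsezovtsaz.
Nasal assimilation: no change.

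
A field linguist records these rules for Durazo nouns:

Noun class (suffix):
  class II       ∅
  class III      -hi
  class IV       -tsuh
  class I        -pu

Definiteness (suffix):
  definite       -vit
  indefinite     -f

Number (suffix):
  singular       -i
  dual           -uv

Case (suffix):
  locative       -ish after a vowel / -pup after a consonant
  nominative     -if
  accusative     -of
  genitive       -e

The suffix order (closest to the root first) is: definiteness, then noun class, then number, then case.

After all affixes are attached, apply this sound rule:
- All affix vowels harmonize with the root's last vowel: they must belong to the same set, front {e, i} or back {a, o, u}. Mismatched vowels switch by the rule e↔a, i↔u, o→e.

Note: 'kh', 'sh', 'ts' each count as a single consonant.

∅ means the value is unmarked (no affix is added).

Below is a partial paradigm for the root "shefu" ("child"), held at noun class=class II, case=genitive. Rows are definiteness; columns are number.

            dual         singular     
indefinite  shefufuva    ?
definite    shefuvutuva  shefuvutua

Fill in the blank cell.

Attach definiteness indefinite -f → shefuf.
noun class = class II: zero marking, form stays shefuf.
Attach number singular -i → shefufi.
Attach case genitive -e → shefufie.
Apply vowel harmony: shefufie → shefufua.

shefufua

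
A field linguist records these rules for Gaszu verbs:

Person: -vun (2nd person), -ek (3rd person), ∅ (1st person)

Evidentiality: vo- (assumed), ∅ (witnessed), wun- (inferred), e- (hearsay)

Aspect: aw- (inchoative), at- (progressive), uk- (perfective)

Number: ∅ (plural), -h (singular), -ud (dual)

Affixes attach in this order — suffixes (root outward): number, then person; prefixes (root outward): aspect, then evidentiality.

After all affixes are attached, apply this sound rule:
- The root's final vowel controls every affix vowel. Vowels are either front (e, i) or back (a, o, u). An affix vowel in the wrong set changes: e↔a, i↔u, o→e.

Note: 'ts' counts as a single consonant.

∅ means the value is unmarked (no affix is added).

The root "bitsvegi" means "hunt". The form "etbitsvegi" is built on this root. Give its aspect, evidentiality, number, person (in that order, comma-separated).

Segment: at-bitsvegi.
aspect: at- → progressive.
evidentiality: ∅ → witnessed.
number: ∅ → plural.
person: ∅ → 1st person.

progressive, witnessed, plural, 1st person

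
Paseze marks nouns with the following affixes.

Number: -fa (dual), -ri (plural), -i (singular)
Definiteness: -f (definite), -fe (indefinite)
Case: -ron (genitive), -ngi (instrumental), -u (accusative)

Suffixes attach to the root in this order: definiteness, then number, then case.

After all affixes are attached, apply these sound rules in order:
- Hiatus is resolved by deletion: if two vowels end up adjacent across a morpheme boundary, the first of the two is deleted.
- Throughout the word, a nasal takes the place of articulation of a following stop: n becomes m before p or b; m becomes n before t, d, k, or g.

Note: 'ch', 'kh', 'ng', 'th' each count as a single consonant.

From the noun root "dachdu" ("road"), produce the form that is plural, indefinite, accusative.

Attach definiteness indefinite -fe → dachdufe.
Attach number plural -ri → dachduferi.
Attach case accusative -u → dachduferiu.
Apply vowel deletion: dachduferiu → dachduferu.
Nasal assimilation: no change.

dachduferu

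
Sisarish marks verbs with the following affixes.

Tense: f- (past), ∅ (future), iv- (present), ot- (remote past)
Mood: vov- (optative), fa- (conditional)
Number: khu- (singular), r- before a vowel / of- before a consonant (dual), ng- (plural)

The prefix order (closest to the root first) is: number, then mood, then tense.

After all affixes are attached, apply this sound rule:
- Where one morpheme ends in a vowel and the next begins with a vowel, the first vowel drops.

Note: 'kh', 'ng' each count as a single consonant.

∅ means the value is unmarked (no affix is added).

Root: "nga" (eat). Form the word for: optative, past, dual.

Attach number dual of- (before consonant 'ng') → ofnga.
Attach mood optative vov- → vovofnga.
Attach tense past f- → fvovofnga.
Vowel deletion: no change.

fvovofnga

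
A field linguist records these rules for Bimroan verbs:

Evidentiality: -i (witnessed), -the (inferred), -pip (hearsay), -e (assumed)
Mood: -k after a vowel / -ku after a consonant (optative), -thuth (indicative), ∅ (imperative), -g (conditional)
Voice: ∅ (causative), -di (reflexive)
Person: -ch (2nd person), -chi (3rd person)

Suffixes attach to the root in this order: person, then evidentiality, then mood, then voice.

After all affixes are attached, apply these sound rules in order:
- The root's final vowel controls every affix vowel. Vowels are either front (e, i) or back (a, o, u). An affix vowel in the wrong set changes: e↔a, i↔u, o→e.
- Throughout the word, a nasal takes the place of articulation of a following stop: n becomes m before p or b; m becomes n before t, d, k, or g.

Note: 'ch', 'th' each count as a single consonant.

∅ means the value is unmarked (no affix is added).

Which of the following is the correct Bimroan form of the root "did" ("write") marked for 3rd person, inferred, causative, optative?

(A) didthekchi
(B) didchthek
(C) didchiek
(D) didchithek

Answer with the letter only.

D

Attach person 3rd person -chi → didchi.
Attach evidentiality inferred -the → didchithe.
Attach mood optative -k (after vowel 'e') → didchithek.
voice = causative: zero marking, form stays didchithek.
Vowel harmony: no change.
Nasal assimilation: no change.
So the correct form is didchithek, option (D).
(C) didchiek is wrong: it uses assumed instead of inferred for evidentiality.
(A) didthekchi is wrong: it has the affixes in the wrong order.
(B) didchthek is wrong: it uses 2nd person instead of 3rd person for person.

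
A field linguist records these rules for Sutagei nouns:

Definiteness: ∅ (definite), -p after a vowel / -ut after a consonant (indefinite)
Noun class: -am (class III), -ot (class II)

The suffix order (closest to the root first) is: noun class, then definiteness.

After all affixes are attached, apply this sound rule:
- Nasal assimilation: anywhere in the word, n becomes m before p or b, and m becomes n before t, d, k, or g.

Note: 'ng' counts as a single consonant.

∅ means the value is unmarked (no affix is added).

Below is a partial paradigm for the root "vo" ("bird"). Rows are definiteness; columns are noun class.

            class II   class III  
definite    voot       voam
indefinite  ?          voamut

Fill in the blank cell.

Attach noun class class II -ot → voot.
Attach definiteness indefinite -ut (after consonant 't') → vootut.
Nasal assimilation: no change.

vootut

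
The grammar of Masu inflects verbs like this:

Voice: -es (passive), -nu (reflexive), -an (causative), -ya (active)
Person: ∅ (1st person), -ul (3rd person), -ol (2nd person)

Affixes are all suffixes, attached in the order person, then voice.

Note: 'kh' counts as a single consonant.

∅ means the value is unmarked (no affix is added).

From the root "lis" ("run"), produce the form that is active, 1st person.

lisya

person = 1st person: zero marking, form stays lis.
Attach voice active -ya → lisya.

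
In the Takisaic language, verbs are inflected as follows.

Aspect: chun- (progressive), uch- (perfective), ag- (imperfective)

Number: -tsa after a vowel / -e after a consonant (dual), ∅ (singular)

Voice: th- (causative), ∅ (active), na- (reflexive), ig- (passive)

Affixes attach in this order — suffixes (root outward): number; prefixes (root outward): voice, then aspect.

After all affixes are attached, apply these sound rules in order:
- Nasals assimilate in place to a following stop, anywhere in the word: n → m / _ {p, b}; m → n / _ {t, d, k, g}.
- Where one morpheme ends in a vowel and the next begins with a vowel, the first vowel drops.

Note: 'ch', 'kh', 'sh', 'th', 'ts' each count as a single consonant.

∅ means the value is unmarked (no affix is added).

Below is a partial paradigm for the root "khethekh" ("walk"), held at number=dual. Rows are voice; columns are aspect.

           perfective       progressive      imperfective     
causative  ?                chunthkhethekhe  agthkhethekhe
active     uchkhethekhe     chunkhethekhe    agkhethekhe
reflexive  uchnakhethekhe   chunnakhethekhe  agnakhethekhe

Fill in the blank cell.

uchthkhethekhe

Attach voice causative th- → thkhethekh.
Attach aspect perfective uch- → uchthkhethekh.
Attach number dual -e (after consonant 'kh') → uchthkhethekhe.
Nasal assimilation: no change.
Vowel deletion: no change.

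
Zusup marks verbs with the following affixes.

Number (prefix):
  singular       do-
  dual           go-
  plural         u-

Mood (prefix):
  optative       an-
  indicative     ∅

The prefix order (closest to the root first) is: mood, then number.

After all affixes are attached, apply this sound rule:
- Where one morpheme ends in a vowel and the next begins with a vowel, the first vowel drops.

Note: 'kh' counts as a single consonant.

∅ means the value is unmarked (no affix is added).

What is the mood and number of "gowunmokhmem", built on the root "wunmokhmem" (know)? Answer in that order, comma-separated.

indicative, dual

Segment: go-wunmokhmem.
mood: ∅ → indicative.
number: go- → dual.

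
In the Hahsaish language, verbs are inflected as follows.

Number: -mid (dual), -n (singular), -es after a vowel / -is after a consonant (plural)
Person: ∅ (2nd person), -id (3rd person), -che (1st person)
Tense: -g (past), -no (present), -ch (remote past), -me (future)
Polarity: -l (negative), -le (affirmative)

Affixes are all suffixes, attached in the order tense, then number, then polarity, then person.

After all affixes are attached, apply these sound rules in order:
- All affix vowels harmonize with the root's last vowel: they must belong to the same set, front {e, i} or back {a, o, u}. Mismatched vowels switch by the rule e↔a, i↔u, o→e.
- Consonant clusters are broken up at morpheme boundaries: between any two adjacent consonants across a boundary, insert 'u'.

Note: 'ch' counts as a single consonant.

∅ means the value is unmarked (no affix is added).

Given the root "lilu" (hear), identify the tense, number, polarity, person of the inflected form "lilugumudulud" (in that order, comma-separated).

Segment: lilu-g-mid-l-id.
tense: -g → past.
number: -mid → dual.
polarity: -l → negative.
person: -id → 3rd person.

past, dual, negative, 3rd person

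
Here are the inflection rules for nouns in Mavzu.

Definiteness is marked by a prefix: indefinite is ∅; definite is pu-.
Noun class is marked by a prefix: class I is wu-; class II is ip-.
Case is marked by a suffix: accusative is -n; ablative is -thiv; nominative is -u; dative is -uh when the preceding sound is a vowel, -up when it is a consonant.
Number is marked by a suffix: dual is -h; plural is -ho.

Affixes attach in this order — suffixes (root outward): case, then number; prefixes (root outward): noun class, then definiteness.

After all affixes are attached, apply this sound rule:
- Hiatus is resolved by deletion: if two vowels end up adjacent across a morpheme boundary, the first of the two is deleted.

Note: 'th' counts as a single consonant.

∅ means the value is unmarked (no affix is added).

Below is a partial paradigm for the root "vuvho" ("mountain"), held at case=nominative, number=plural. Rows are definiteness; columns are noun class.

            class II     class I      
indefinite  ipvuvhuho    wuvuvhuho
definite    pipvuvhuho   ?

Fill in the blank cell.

Attach noun class class I wu- → wuvuvho.
Attach case nominative -u → wuvuvhou.
Attach number plural -ho → wuvuvhouho.
Attach definiteness definite pu- → puwuvuvhouho.
Apply vowel deletion: puwuvuvhouho → puwuvuvhuho.

puwuvuvhuho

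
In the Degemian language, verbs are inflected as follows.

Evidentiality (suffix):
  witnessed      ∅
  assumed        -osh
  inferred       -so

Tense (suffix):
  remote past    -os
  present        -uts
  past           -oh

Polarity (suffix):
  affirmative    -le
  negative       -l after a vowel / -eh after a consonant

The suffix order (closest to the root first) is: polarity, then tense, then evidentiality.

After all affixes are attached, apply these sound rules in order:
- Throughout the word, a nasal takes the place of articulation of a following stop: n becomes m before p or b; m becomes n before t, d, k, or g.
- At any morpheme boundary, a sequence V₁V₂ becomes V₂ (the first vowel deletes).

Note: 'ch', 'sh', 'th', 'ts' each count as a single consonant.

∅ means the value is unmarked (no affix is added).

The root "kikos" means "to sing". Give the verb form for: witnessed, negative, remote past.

Attach polarity negative -eh (after consonant 's') → kikoseh.
Attach tense remote past -os → kikosehos.
evidentiality = witnessed: zero marking, form stays kikosehos.
Nasal assimilation: no change.
Vowel deletion: no change.

kikosehos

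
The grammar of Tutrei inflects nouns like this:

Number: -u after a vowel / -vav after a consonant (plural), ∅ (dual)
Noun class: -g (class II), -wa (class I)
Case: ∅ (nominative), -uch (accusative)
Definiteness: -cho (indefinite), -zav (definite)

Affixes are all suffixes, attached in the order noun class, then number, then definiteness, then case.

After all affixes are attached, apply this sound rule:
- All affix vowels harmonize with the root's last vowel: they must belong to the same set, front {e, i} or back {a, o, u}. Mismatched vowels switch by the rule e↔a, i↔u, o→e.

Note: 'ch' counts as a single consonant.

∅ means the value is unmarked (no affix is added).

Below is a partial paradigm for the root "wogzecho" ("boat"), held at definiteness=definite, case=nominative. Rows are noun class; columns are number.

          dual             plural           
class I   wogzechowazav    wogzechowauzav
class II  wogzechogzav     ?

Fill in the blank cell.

Attach noun class class II -g → wogzechog.
Attach number plural -vav (after consonant 'g') → wogzechogvav.
Attach definiteness definite -zav → wogzechogvavzav.
case = nominative: zero marking, form stays wogzechogvavzav.
Vowel harmony: no change.

wogzechogvavzav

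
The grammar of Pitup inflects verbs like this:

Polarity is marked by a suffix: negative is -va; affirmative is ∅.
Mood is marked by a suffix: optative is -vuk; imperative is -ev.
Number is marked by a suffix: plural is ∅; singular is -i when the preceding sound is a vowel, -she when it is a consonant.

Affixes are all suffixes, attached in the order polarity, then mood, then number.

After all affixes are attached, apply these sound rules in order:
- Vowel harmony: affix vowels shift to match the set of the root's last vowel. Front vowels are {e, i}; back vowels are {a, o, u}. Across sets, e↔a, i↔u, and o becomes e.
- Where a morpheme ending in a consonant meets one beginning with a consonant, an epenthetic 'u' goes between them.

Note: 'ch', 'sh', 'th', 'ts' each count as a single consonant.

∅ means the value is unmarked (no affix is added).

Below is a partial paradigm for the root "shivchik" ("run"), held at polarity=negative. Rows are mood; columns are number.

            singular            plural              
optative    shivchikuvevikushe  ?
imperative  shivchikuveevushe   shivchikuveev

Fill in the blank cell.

shivchikuvevik

Attach polarity negative -va → shivchikva.
Attach mood optative -vuk → shivchikvavuk.
number = plural: zero marking, form stays shivchikvavuk.
Apply vowel harmony: shivchikvavuk → shivchikvevik.
Apply epenthesis: shivchikvevik → shivchikuvevik.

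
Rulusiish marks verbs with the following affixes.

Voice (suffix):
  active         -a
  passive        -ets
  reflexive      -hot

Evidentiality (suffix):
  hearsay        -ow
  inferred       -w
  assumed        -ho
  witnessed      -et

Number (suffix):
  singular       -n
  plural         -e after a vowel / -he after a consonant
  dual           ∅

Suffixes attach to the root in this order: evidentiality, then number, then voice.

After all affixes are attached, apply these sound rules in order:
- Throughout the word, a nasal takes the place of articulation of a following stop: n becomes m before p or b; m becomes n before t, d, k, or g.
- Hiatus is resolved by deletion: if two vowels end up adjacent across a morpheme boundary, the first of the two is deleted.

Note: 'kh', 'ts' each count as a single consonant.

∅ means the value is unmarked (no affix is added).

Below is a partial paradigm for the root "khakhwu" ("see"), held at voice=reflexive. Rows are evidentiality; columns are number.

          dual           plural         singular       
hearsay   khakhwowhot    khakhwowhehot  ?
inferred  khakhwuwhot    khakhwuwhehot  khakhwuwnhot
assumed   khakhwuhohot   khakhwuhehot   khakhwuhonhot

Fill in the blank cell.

khakhwownhot

Attach evidentiality hearsay -ow → khakhwuow.
Attach number singular -n → khakhwuown.
Attach voice reflexive -hot → khakhwuownhot.
Nasal assimilation: no change.
Apply vowel deletion: khakhwuownhot → khakhwownhot.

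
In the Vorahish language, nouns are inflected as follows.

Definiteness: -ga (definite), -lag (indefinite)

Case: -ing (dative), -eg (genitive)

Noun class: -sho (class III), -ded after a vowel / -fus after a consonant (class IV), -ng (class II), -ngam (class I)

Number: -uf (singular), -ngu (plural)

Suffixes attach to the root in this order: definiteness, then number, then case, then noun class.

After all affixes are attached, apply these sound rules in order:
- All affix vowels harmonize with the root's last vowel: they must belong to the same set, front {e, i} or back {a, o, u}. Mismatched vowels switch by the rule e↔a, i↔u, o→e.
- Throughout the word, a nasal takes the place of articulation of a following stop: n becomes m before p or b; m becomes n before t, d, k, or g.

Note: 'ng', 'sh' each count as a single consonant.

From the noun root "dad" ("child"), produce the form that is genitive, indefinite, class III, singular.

Attach definiteness indefinite -lag → dadlag.
Attach number singular -uf → dadlaguf.
Attach case genitive -eg → dadlagufeg.
Attach noun class class III -sho → dadlagufegsho.
Apply vowel harmony: dadlagufegsho → dadlagufagsho.
Nasal assimilation: no change.

dadlagufagsho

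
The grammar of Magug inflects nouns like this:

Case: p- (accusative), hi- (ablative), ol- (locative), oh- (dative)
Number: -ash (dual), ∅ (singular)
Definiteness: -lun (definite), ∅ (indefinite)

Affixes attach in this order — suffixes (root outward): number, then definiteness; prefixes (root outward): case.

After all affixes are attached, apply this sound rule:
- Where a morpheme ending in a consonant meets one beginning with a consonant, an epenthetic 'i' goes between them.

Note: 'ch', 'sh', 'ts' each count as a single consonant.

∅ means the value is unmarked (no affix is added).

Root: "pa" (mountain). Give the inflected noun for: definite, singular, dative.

number = singular: zero marking, form stays pa.
Attach definiteness definite -lun → palun.
Attach case dative oh- → ohpalun.
Apply epenthesis: ohpalun → ohipalun.

ohipalun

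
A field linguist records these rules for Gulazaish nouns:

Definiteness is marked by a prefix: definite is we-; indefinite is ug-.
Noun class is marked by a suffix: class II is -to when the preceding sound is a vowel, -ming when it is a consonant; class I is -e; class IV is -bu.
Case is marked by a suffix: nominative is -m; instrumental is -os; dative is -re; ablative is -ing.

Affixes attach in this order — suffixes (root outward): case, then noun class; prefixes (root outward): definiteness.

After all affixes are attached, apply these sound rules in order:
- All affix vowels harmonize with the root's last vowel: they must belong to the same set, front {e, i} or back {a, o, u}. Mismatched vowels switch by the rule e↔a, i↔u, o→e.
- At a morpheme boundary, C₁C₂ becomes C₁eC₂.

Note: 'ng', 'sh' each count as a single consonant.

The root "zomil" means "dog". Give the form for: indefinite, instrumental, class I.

igezomilese

Attach case instrumental -os → zomilos.
Attach noun class class I -e → zomilose.
Attach definiteness indefinite ug- → ugzomilose.
Apply vowel harmony: ugzomilose → igzomilese.
Apply epenthesis: igzomilese → igezomilese.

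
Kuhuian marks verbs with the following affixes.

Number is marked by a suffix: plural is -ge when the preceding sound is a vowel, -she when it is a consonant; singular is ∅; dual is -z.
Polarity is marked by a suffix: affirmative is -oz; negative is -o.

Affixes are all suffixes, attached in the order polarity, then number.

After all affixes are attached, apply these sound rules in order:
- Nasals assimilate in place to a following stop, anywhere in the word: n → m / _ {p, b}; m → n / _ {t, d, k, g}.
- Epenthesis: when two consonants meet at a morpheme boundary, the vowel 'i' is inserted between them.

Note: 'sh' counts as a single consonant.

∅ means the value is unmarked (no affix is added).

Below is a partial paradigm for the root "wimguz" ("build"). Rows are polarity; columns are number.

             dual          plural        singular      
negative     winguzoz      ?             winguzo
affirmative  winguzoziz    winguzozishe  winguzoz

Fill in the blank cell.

winguzoge

Attach polarity negative -o → wimguzo.
Attach number plural -ge (after vowel 'o') → wimguzoge.
Apply nasal assimilation: wimguzoge → winguzoge.
Epenthesis: no change.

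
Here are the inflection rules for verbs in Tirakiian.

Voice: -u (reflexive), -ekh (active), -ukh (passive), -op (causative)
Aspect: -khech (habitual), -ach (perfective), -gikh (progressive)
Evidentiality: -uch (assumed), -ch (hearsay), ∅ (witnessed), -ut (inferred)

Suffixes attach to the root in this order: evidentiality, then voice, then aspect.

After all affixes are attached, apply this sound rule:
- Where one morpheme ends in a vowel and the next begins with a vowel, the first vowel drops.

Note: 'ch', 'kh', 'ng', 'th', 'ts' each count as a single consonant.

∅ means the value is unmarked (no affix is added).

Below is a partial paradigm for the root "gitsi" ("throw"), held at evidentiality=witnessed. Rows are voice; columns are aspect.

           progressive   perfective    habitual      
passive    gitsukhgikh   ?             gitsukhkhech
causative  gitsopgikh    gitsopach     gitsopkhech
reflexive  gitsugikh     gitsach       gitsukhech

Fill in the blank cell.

gitsukhach

evidentiality = witnessed: zero marking, form stays gitsi.
Attach voice passive -ukh → gitsiukh.
Attach aspect perfective -ach → gitsiukhach.
Apply vowel deletion: gitsiukhach → gitsukhach.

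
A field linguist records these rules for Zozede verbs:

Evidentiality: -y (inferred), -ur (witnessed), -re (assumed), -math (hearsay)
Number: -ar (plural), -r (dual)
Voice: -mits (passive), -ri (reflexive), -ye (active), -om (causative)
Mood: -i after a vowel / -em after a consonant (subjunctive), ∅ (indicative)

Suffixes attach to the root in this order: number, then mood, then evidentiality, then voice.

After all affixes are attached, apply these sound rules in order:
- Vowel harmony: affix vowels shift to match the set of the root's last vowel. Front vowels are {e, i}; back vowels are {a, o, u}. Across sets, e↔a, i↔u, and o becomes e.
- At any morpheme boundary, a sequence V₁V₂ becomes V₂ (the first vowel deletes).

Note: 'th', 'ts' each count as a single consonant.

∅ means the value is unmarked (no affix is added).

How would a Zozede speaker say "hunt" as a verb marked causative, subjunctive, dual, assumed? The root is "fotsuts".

fotsutsramrom

Attach number dual -r → fotsutsr.
Attach mood subjunctive -em (after consonant 'r') → fotsutsrem.
Attach evidentiality assumed -re → fotsutsremre.
Attach voice causative -om → fotsutsremreom.
Apply vowel harmony: fotsutsremreom → fotsutsramraom.
Apply vowel deletion: fotsutsramraom → fotsutsramrom.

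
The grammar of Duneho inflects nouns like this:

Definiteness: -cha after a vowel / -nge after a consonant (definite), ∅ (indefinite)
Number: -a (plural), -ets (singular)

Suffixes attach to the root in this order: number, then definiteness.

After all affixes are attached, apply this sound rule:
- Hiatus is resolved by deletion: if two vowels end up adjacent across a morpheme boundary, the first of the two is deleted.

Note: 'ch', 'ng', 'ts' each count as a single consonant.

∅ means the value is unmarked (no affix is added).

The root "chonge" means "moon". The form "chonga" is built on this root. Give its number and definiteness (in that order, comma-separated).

Segment: chonge-a.
number: -a → plural.
definiteness: ∅ → indefinite.

plural, indefinite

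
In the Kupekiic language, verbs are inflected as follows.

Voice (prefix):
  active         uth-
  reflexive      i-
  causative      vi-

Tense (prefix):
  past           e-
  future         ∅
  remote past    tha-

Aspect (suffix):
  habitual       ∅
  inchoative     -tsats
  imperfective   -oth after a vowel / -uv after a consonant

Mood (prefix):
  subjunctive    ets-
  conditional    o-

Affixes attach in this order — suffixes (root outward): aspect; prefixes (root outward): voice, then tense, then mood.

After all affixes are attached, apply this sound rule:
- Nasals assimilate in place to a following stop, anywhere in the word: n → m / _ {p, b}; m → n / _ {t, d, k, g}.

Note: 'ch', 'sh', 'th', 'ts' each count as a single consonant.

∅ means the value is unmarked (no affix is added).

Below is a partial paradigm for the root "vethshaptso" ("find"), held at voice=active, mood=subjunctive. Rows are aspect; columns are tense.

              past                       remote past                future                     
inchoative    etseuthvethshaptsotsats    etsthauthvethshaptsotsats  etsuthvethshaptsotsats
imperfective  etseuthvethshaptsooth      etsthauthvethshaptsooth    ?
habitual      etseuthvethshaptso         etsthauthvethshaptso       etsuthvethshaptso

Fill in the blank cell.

Attach voice active uth- → uthvethshaptso.
Attach aspect imperfective -oth (after vowel 'o') → uthvethshaptsooth.
tense = future: zero marking, form stays uthvethshaptsooth.
Attach mood subjunctive ets- → etsuthvethshaptsooth.
Nasal assimilation: no change.

etsuthvethshaptsooth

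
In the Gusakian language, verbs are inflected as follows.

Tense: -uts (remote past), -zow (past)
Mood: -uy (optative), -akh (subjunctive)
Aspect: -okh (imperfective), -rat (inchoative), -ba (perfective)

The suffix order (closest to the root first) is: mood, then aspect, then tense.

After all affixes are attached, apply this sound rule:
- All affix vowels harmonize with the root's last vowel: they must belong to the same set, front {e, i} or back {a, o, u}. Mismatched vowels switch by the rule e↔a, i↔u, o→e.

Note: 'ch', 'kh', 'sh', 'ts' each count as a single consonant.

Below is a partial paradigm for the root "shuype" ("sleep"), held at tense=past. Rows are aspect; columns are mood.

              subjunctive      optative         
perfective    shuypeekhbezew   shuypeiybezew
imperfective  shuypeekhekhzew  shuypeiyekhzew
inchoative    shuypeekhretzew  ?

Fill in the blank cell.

Attach mood optative -uy → shuypeuy.
Attach aspect inchoative -rat → shuypeuyrat.
Attach tense past -zow → shuypeuyratzow.
Apply vowel harmony: shuypeuyratzow → shuypeiyretzew.

shuypeiyretzew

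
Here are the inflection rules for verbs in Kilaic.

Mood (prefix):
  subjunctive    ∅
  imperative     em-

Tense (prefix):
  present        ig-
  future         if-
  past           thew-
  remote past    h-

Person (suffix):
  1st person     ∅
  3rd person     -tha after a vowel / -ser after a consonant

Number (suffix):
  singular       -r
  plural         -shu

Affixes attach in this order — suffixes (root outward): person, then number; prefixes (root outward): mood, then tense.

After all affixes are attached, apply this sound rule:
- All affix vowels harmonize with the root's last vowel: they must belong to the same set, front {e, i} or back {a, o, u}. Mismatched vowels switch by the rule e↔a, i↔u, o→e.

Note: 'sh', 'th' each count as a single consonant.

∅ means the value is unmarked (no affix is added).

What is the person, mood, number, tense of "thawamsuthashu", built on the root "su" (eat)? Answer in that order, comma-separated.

Segment: thew-em-su-tha-shu.
person: -tha/ser → 3rd person.
mood: em- → imperative.
number: -shu → plural.
tense: thew- → past.

3rd person, imperative, plural, past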